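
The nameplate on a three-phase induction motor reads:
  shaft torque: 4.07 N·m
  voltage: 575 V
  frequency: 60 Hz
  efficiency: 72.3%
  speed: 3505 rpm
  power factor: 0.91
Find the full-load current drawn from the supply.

2.28 A

ω = 2π×3505/60 = 367 rad/s; P_out = τω = 4.07 × 367 = 1494 W
P_in = P_out / η = 1494 / 0.723 = 2066 W
I_L = P_in / (√3·V_L·cosφ) = 2066 / (1.732 × 575 × 0.91) = 2.28 A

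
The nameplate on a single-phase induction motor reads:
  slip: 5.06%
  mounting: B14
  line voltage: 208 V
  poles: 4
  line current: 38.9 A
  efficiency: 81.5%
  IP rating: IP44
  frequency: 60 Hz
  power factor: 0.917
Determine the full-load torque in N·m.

33.8 N·m

P_in = V·I·cosφ = 208 × 38.9 × 0.917 = 7420 W
P_out = η·P_in = 0.815 × 7420 = 6047 W
n_s = 120×60/4 = 1800 rpm; n = 1800×(1−0.0506) = 1709 rpm
ω = 2π×1709/60 = 179 rad/s
τ = P_out/ω = 6047/179 = 33.8 N·m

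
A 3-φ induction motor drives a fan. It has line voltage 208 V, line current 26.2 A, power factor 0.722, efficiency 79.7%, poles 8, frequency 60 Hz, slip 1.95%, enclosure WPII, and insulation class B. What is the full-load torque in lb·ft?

43.4 lb·ft

P_in = √3·V·I·cosφ = 1.732 × 208 × 26.2 × 0.722 = 6815 W
P_out = η·P_in = 0.797 × 6815 = 5432 W
n_s = 120×60/8 = 900 rpm; n = 900×(1−0.0195) = 882 rpm
ω = 2π×882/60 = 92.36 rad/s
τ = P_out/ω = 5432/92.36 = 58.81 N·m
In lb·ft: 58.81/1.356 = 43.4 lb·ft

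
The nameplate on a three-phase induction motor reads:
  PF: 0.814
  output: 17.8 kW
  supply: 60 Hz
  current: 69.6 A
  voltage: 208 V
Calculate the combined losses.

P_in = √3·V·I·cosφ = 1.732×208×69.6×0.814 = 20410 W
P_out = 17800 W
Losses = P_in − P_out = 20410 − 17800 = 2610 W

2.61 kW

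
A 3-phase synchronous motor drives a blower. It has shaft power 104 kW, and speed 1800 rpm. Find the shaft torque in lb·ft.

407 lb·ft

ω = 2π × 1800/60 = 188.5 rad/s
τ = P/ω = 104000/188.5 = 551.7 N·m
In lb·ft: 551.7/1.356 = 407 lb·ft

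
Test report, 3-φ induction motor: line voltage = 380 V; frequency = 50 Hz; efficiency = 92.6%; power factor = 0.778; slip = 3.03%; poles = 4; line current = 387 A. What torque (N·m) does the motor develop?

1200 N·m

P_in = √3·V·I·cosφ = 1.732 × 380 × 387 × 0.778 = 198163 W
P_out = η·P_in = 0.926 × 198163 = 183499 W
n_s = 120×50/4 = 1500 rpm; n = 1500×(1−0.0303) = 1455 rpm
ω = 2π×1455/60 = 152.4 rad/s
τ = P_out/ω = 183499/152.4 = 1200 N·m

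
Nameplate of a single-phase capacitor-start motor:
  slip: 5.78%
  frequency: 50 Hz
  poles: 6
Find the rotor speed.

942 rpm

n_s = 120f/p = 120×50/6 = 1000 rpm
n = n_s(1 − s) = 1000 × (1 − 0.0578) = 942 rpm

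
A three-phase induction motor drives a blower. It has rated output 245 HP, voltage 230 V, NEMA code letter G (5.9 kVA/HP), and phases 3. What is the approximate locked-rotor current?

3630 A

S_LR = 5.9 × 245 = 1445.5 kVA
I_LR = S_LR/(√3·V_L) = 1445500/(1.732×230) = 3630 A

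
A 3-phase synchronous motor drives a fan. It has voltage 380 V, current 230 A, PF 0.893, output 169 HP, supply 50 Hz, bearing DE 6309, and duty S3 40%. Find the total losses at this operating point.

9.11 kW

P_in = √3·V·I·cosφ = 1.732×380×230×0.893 = 135179 W
P_out = 169×746 = 126074 W
Losses = P_in − P_out = 135179 − 126074 = 9105 W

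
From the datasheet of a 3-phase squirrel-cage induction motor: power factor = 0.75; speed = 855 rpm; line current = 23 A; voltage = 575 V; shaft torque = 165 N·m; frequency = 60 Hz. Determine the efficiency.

ω = 2π × 855/60 = 89.54 rad/s; P_out = τω = 165 × 89.54 = 14774 W
P_in = √3·V_L·I_L·cosφ = 1.732 × 575 × 23 × 0.75 = 17179 W
η = P_out / P_in = 14774 / 17179 = 0.860 = 86.0%

86.0 %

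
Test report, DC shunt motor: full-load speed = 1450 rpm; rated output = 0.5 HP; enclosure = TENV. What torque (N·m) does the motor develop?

2.46 N·m

P_out = 0.5 × 746 = 373 W
ω = 2π × 1450/60 = 151.8 rad/s
τ = P_out/ω = 373/151.8 = 2.46 N·m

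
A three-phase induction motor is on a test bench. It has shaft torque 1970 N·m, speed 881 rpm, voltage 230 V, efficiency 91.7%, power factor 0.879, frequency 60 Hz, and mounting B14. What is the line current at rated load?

ω = 2π×881/60 = 92.26 rad/s; P_out = τω = 1970 × 92.26 = 181752 W
P_in = P_out / η = 181752 / 0.917 = 198203 W
I_L = P_in / (√3·V_L·cosφ) = 198203 / (1.732 × 230 × 0.879) = 566 A

566 A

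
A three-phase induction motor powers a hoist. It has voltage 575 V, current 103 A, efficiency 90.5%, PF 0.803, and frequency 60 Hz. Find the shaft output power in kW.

P_in = √3·V·I·cosφ = 1.732 × 575 × 103 × 0.803 = 82370 W
P_out = η·P_in = 0.905 × 82370 = 74545 W

74.5 kW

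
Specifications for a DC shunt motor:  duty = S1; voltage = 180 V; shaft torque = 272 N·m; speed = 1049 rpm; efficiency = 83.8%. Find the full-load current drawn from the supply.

198 A

ω = 2π×1049/60 = 109.9 rad/s; P_out = τω = 272 × 109.9 = 29893 W
P_in = P_out / η = 29893 / 0.838 = 35672 W
I = P_in / V = 35672 / 180 = 198 A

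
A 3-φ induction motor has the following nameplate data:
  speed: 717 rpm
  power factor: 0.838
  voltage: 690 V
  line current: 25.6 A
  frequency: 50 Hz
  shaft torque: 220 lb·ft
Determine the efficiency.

τ = 220 lb·ft × 1.356 = 298.3 N·m
ω = 2π × 717/60 = 75.08 rad/s; P_out = τω = 298.3 × 75.08 = 22396 W
P_in = √3·V_L·I_L·cosφ = 1.732 × 690 × 25.6 × 0.838 = 25638 W
η = P_out / P_in = 22396 / 25638 = 0.874 = 87.4%

87.4 %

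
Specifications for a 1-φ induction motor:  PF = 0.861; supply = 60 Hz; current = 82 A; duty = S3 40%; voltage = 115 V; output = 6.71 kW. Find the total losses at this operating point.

1.41 kW

P_in = V·I·cosφ = 115×82×0.861 = 8119 W
P_out = 6710 W
Losses = P_in − P_out = 8119 − 6710 = 1409 W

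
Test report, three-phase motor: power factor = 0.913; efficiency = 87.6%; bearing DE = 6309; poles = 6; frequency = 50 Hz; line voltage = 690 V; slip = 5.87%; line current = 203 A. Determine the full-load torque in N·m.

1970 N·m

P_in = √3·V·I·cosφ = 1.732 × 690 × 203 × 0.913 = 221495 W
P_out = η·P_in = 0.876 × 221495 = 194030 W
n_s = 120×50/6 = 1000 rpm; n = 1000×(1−0.0587) = 941 rpm
ω = 2π×941/60 = 98.54 rad/s
τ = P_out/ω = 194030/98.54 = 1970 N·m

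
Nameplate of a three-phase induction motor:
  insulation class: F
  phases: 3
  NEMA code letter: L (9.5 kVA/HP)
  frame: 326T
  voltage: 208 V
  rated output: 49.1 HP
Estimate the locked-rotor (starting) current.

S_LR = 9.5 × 49.1 = 466.45 kVA
I_LR = S_LR/(√3·V_L) = 466450/(1.732×208) = 1290 A

1290 A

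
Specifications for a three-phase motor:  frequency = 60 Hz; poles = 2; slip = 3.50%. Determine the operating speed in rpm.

n_s = 120f/p = 120×60/2 = 3600 rpm
n = n_s(1 − s) = 3600 × (1 − 0.035) = 3474 rpm

3474 rpm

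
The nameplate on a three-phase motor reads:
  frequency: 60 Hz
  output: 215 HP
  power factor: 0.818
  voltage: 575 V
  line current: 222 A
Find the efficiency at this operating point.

88.7 %

P_out = 215 × 746 = 160390 W
P_in = √3·V_L·I_L·cosφ = 1.732 × 575 × 222 × 0.818 = 180851 W
η = P_out / P_in = 160390 / 180851 = 0.887 = 88.7%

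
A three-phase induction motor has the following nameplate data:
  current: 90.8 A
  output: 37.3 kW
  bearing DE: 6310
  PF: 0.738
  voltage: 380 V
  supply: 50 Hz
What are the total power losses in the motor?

6.8 kW

P_in = √3·V·I·cosφ = 1.732×380×90.8×0.738 = 44104 W
P_out = 37300 W
Losses = P_in − P_out = 44104 − 37300 = 6804 W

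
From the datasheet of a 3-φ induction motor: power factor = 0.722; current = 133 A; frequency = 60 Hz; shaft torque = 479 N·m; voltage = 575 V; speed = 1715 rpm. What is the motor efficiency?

90.0 %

ω = 2π × 1715/60 = 179.6 rad/s; P_out = τω = 479 × 179.6 = 86028 W
P_in = √3·V_L·I_L·cosφ = 1.732 × 575 × 133 × 0.722 = 95632 W
η = P_out / P_in = 86028 / 95632 = 0.900 = 90.0%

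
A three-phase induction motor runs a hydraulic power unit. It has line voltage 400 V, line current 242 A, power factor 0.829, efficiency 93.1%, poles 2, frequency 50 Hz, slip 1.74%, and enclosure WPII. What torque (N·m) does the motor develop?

P_in = √3·V·I·cosφ = 1.732 × 400 × 242 × 0.829 = 138988 W
P_out = η·P_in = 0.931 × 138988 = 129398 W
n_s = 120×50/2 = 3000 rpm; n = 3000×(1−0.0174) = 2948 rpm
ω = 2π×2948/60 = 308.7 rad/s
τ = P_out/ω = 129398/308.7 = 419 N·m

419 N·m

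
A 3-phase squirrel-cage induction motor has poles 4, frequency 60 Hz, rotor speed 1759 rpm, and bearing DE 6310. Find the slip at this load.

2.28 %

n_s = 120f/p = 120×60/4 = 1800 rpm
s = (n_s − n)/n_s = (1800 − 1759)/1800 = 0.0228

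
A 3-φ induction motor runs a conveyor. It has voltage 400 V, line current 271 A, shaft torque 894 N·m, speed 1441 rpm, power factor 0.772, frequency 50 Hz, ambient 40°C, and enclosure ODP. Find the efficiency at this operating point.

ω = 2π × 1441/60 = 150.9 rad/s; P_out = τω = 894 × 150.9 = 134905 W
P_in = √3·V_L·I_L·cosφ = 1.732 × 400 × 271 × 0.772 = 144942 W
η = P_out / P_in = 134905 / 144942 = 0.931 = 93.1%

93.1 %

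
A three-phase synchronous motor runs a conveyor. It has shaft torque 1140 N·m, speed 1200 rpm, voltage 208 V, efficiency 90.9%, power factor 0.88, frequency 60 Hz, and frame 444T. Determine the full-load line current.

497 A

ω = 2π×1200/60 = 125.7 rad/s; P_out = τω = 1140 × 125.7 = 143298 W
P_in = P_out / η = 143298 / 0.909 = 157644 W
I_L = P_in / (√3·V_L·cosφ) = 157644 / (1.732 × 208 × 0.88) = 497 A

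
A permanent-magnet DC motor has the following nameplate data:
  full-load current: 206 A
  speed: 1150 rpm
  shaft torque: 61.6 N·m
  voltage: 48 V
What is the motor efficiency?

ω = 2π × 1150/60 = 120.4 rad/s; P_out = τω = 61.6 × 120.4 = 7417 W
P_in = V·I = 48 × 206 = 9888 W
η = P_out / P_in = 7417 / 9888 = 0.750 = 75.0%

75.0 %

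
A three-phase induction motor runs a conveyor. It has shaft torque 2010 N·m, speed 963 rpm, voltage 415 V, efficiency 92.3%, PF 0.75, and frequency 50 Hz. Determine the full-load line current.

407 A

ω = 2π×963/60 = 100.8 rad/s; P_out = τω = 2010 × 100.8 = 202608 W
P_in = P_out / η = 202608 / 0.923 = 219510 W
I_L = P_in / (√3·V_L·cosφ) = 219510 / (1.732 × 415 × 0.75) = 407 A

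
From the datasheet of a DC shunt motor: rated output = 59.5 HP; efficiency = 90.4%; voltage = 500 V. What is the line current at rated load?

98.2 A

P_out = 59.5 × 746 = 44387 W
P_in = P_out / η = 44387 / 0.904 = 49101 W
I = P_in / V = 49101 / 500 = 98.2 A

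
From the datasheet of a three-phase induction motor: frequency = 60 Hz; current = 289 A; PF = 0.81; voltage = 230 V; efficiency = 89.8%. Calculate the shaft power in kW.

83.7 kW

P_in = √3·V·I·cosφ = 1.732 × 230 × 289 × 0.81 = 93252 W
P_out = η·P_in = 0.898 × 93252 = 83740 W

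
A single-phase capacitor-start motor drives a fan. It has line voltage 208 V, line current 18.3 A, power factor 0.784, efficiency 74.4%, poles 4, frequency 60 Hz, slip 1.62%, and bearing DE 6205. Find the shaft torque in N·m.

12 N·m

P_in = V·I·cosφ = 208 × 18.3 × 0.784 = 2984 W
P_out = η·P_in = 0.744 × 2984 = 2220 W
n_s = 120×60/4 = 1800 rpm; n = 1800×(1−0.0162) = 1771 rpm
ω = 2π×1771/60 = 185.5 rad/s
τ = P_out/ω = 2220/185.5 = 12 N·m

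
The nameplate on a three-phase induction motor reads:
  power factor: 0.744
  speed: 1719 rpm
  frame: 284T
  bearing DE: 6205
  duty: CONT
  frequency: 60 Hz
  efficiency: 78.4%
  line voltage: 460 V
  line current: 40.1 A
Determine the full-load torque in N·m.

104 N·m

P_in = √3·V·I·cosφ = 1.732 × 460 × 40.1 × 0.744 = 23770 W
P_out = η·P_in = 0.784 × 23770 = 18636 W
n = 1719 rpm
ω = 2π×1719/60 = 180 rad/s
τ = P_out/ω = 18636/180 = 104 N·m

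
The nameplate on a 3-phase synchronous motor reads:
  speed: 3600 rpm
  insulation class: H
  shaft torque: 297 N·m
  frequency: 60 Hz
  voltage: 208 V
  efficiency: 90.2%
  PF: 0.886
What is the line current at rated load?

ω = 2π×3600/60 = 377 rad/s; P_out = τω = 297 × 377 = 111969 W
P_in = P_out / η = 111969 / 0.902 = 124134 W
I_L = P_in / (√3·V_L·cosφ) = 124134 / (1.732 × 208 × 0.886) = 389 A

389 A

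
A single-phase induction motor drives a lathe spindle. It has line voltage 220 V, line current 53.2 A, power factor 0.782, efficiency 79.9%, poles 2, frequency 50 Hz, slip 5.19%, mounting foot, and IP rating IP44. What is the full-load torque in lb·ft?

18.1 lb·ft

P_in = V·I·cosφ = 220 × 53.2 × 0.782 = 9153 W
P_out = η·P_in = 0.799 × 9153 = 7313 W
n_s = 120×50/2 = 3000 rpm; n = 3000×(1−0.0519) = 2844 rpm
ω = 2π×2844/60 = 297.8 rad/s
τ = P_out/ω = 7313/297.8 = 24.56 N·m
In lb·ft: 24.56/1.356 = 18.1 lb·ft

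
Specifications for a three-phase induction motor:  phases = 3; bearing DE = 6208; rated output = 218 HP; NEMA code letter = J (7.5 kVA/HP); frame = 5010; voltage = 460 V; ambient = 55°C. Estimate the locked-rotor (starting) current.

S_LR = 7.5 × 218 = 1635 kVA
I_LR = S_LR/(√3·V_L) = 1635000/(1.732×460) = 2050 A

2050 A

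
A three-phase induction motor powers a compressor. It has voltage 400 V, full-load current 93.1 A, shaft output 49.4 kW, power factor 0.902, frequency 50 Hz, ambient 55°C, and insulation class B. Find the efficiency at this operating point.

84.9 %

P_out = 49.4 kW = 49400 W
P_in = √3·V_L·I_L·cosφ = 1.732 × 400 × 93.1 × 0.902 = 58179 W
η = P_out / P_in = 49400 / 58179 = 0.849 = 84.9%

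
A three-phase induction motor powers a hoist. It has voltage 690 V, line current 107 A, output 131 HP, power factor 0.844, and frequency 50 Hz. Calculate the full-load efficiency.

90.5 %

P_out = 131 × 746 = 97726 W
P_in = √3·V_L·I_L·cosφ = 1.732 × 690 × 107 × 0.844 = 107925 W
η = P_out / P_in = 97726 / 107925 = 0.905 = 90.5%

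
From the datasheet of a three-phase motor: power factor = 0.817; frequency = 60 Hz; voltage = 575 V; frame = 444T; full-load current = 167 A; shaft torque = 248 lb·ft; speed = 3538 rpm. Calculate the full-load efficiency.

91.7 %

τ = 248 lb·ft × 1.356 = 336.3 N·m
ω = 2π × 3538/60 = 370.5 rad/s; P_out = τω = 336.3 × 370.5 = 124599 W
P_in = √3·V_L·I_L·cosφ = 1.732 × 575 × 167 × 0.817 = 135880 W
η = P_out / P_in = 124599 / 135880 = 0.917 = 91.7%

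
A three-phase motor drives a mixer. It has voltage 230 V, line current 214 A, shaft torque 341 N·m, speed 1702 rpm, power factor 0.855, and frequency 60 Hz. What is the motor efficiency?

83.4 %

ω = 2π × 1702/60 = 178.2 rad/s; P_out = τω = 341 × 178.2 = 60766 W
P_in = √3·V_L·I_L·cosφ = 1.732 × 230 × 214 × 0.855 = 72888 W
η = P_out / P_in = 60766 / 72888 = 0.834 = 83.4%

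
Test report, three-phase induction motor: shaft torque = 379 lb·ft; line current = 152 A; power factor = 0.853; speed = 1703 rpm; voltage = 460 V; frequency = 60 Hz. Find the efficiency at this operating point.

τ = 379 lb·ft × 1.356 = 513.9 N·m
ω = 2π × 1703/60 = 178.3 rad/s; P_out = τω = 513.9 × 178.3 = 91628 W
P_in = √3·V_L·I_L·cosφ = 1.732 × 460 × 152 × 0.853 = 103300 W
η = P_out / P_in = 91628 / 103300 = 0.887 = 88.7%

88.7 %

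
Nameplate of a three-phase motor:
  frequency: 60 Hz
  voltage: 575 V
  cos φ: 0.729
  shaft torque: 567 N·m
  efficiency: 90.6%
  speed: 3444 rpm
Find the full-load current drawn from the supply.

ω = 2π×3444/60 = 360.7 rad/s; P_out = τω = 567 × 360.7 = 204517 W
P_in = P_out / η = 204517 / 0.906 = 225736 W
I_L = P_in / (√3·V_L·cosφ) = 225736 / (1.732 × 575 × 0.729) = 311 A

311 A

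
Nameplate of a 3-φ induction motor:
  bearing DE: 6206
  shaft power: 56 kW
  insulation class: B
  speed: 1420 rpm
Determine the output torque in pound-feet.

278 lb·ft

ω = 2π × 1420/60 = 148.7 rad/s
τ = P/ω = 56000/148.7 = 376.6 N·m
In lb·ft: 376.6/1.356 = 278 lb·ft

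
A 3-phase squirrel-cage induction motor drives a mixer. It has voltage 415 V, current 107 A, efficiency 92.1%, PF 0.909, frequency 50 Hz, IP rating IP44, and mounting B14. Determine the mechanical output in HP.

86.3 HP

P_in = √3·V·I·cosφ = 1.732 × 415 × 107 × 0.909 = 69911 W
P_out = η·P_in = 0.921 × 69911 = 64388 W
= 64388/746 = 86.3 HP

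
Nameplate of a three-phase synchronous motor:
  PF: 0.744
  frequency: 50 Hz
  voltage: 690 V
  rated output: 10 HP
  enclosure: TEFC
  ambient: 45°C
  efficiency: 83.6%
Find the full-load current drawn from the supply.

10 A

P_out = 10 × 746 = 7460 W
P_in = P_out / η = 7460 / 0.836 = 8923 W
I_L = P_in / (√3·V_L·cosφ) = 8923 / (1.732 × 690 × 0.744) = 10 A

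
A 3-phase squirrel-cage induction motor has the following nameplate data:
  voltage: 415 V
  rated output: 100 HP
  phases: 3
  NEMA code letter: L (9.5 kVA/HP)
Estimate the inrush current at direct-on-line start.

1320 A

S_LR = 9.5 × 100 = 950 kVA
I_LR = S_LR/(√3·V_L) = 950000/(1.732×415) = 1320 A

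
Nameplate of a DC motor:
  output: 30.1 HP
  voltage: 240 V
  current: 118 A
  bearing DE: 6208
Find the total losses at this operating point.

5.87 kW

P_in = V·I = 240×118 = 28320 W
P_out = 30.1×746 = 22455 W
Losses = P_in − P_out = 28320 − 22455 = 5865 W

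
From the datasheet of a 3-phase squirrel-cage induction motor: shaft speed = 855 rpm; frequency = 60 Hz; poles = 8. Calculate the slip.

n_s = 120f/p = 120×60/8 = 900 rpm
s = (n_s − n)/n_s = (900 − 855)/900 = 0.0500

5.00 %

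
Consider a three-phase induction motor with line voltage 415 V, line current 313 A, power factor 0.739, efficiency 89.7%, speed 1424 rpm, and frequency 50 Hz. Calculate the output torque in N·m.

1000 N·m

P_in = √3·V·I·cosφ = 1.732 × 415 × 313 × 0.739 = 166259 W
P_out = η·P_in = 0.897 × 166259 = 149134 W
n = 1424 rpm
ω = 2π×1424/60 = 149.1 rad/s
τ = P_out/ω = 149134/149.1 = 1000 N·m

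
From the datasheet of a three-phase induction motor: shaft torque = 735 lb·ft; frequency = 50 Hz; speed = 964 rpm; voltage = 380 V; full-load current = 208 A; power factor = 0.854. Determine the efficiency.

86.0 %

τ = 735 lb·ft × 1.356 = 996.7 N·m
ω = 2π × 964/60 = 100.9 rad/s; P_out = τω = 996.7 × 100.9 = 100567 W
P_in = √3·V_L·I_L·cosφ = 1.732 × 380 × 208 × 0.854 = 116910 W
η = P_out / P_in = 100567 / 116910 = 0.860 = 86.0%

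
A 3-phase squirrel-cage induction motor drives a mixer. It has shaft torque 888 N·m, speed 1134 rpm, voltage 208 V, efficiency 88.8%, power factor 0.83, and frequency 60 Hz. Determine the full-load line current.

ω = 2π×1134/60 = 118.8 rad/s; P_out = τω = 888 × 118.8 = 105494 W
P_in = P_out / η = 105494 / 0.888 = 118800 W
I_L = P_in / (√3·V_L·cosφ) = 118800 / (1.732 × 208 × 0.83) = 397 A

397 A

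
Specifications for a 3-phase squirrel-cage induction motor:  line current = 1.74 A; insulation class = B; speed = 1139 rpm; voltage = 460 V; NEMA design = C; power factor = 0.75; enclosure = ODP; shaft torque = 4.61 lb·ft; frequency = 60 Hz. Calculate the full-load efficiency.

τ = 4.61 lb·ft × 1.356 = 6.251 N·m
ω = 2π × 1139/60 = 119.3 rad/s; P_out = τω = 6.251 × 119.3 = 746 W
P_in = √3·V_L·I_L·cosφ = 1.732 × 460 × 1.74 × 0.75 = 1040 W
η = P_out / P_in = 746 / 1040 = 0.717 = 71.7%

71.7 %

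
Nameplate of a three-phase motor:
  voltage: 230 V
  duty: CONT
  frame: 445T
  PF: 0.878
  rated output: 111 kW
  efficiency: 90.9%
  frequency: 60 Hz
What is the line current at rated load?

349 A

P_out = 111 kW = 111000 W
P_in = P_out / η = 111000 / 0.909 = 122112 W
I_L = P_in / (√3·V_L·cosφ) = 122112 / (1.732 × 230 × 0.878) = 349 A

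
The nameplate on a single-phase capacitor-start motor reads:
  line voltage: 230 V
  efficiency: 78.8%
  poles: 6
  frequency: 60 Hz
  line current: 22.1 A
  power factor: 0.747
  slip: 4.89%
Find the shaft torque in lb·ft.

P_in = V·I·cosφ = 230 × 22.1 × 0.747 = 3797 W
P_out = η·P_in = 0.788 × 3797 = 2992 W
n_s = 120×60/6 = 1200 rpm; n = 1200×(1−0.0489) = 1141 rpm
ω = 2π×1141/60 = 119.5 rad/s
τ = P_out/ω = 2992/119.5 = 25.04 N·m
In lb·ft: 25.04/1.356 = 18.5 lb·ft

18.5 lb·ft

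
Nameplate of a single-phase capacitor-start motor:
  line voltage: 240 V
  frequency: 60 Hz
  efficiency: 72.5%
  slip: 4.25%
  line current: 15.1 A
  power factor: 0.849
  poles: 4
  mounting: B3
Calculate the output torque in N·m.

P_in = V·I·cosφ = 240 × 15.1 × 0.849 = 3077 W
P_out = η·P_in = 0.725 × 3077 = 2231 W
n_s = 120×60/4 = 1800 rpm; n = 1800×(1−0.0425) = 1724 rpm
ω = 2π×1724/60 = 180.5 rad/s
τ = P_out/ω = 2231/180.5 = 12.4 N·m

12.4 N·m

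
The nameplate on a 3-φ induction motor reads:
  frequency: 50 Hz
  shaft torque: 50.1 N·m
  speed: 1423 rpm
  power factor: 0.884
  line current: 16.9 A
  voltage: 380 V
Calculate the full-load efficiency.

75.9 %

ω = 2π × 1423/60 = 149 rad/s; P_out = τω = 50.1 × 149 = 7465 W
P_in = √3·V_L·I_L·cosφ = 1.732 × 380 × 16.9 × 0.884 = 9833 W
η = P_out / P_in = 7465 / 9833 = 0.759 = 75.9%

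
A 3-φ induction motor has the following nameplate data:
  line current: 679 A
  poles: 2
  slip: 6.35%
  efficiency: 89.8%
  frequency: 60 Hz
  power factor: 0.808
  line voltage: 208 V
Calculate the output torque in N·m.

P_in = √3·V·I·cosφ = 1.732 × 208 × 679 × 0.808 = 197648 W
P_out = η·P_in = 0.898 × 197648 = 177488 W
n_s = 120×60/2 = 3600 rpm; n = 3600×(1−0.0635) = 3371 rpm
ω = 2π×3371/60 = 353 rad/s
τ = P_out/ω = 177488/353 = 503 N·m

503 N·m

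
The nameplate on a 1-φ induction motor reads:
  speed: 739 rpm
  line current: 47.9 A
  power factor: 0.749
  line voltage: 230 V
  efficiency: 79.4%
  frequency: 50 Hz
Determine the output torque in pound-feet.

62.4 lb·ft

P_in = V·I·cosφ = 230 × 47.9 × 0.749 = 8252 W
P_out = η·P_in = 0.794 × 8252 = 6552 W
n = 739 rpm
ω = 2π×739/60 = 77.39 rad/s
τ = P_out/ω = 6552/77.39 = 84.66 N·m
In lb·ft: 84.66/1.356 = 62.4 lb·ft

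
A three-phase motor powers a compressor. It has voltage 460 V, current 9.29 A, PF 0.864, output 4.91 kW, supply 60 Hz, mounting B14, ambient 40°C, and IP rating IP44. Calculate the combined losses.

1490 W

P_in = √3·V·I·cosφ = 1.732×460×9.29×0.864 = 6395 W
P_out = 4910 W
Losses = P_in − P_out = 6395 − 4910 = 1485 W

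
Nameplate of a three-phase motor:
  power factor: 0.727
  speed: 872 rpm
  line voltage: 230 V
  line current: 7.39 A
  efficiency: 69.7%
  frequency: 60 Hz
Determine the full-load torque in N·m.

P_in = √3·V·I·cosφ = 1.732 × 230 × 7.39 × 0.727 = 2140 W
P_out = η·P_in = 0.697 × 2140 = 1492 W
n = 872 rpm
ω = 2π×872/60 = 91.32 rad/s
τ = P_out/ω = 1492/91.32 = 16.3 N·m

16.3 N·m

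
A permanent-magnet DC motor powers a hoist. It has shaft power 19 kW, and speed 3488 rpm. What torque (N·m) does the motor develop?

ω = 2π × 3488/60 = 365.3 rad/s
τ = P/ω = 19000/365.3 = 52 N·m

52 N·m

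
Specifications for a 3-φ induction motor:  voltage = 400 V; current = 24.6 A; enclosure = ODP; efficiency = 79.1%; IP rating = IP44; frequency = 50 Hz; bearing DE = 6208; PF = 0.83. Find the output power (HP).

P_in = √3·V·I·cosφ = 1.732 × 400 × 24.6 × 0.83 = 14146 W
P_out = η·P_in = 0.791 × 14146 = 11189 W
= 11189/746 = 15 HP

15 HP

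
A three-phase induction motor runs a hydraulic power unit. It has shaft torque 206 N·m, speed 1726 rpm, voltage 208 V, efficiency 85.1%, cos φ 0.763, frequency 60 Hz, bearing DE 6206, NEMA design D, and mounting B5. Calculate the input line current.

159 A

ω = 2π×1726/60 = 180.7 rad/s; P_out = τω = 206 × 180.7 = 37224 W
P_in = P_out / η = 37224 / 0.851 = 43741 W
I_L = P_in / (√3·V_L·cosφ) = 43741 / (1.732 × 208 × 0.763) = 159 A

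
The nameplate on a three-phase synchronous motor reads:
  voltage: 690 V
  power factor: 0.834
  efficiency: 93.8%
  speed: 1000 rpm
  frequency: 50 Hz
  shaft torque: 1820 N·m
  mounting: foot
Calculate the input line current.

ω = 2π×1000/60 = 104.7 rad/s; P_out = τω = 1820 × 104.7 = 190554 W
P_in = P_out / η = 190554 / 0.938 = 203149 W
I_L = P_in / (√3·V_L·cosφ) = 203149 / (1.732 × 690 × 0.834) = 204 A

204 A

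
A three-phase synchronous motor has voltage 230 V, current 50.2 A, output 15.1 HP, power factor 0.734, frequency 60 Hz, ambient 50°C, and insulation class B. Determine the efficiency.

P_out = 15.1 × 746 = 11265 W
P_in = √3·V_L·I_L·cosφ = 1.732 × 230 × 50.2 × 0.734 = 14678 W
η = P_out / P_in = 11265 / 14678 = 0.767 = 76.7%

76.7 %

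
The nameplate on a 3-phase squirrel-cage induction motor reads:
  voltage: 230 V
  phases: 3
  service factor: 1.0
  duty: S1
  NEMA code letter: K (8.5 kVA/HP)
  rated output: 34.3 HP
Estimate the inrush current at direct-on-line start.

732 A

S_LR = 8.5 × 34.3 = 291.55 kVA
I_LR = S_LR/(√3·V_L) = 291550/(1.732×230) = 732 A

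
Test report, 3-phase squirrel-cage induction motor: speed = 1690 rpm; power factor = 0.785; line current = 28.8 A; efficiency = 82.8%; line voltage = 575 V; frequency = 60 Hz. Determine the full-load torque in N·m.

P_in = √3·V·I·cosφ = 1.732 × 575 × 28.8 × 0.785 = 22515 W
P_out = η·P_in = 0.828 × 22515 = 18642 W
n = 1690 rpm
ω = 2π×1690/60 = 177 rad/s
τ = P_out/ω = 18642/177 = 105 N·m

105 N·m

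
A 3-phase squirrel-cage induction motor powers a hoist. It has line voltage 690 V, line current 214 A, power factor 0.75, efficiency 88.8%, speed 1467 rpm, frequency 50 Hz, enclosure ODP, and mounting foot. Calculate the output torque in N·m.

1110 N·m

P_in = √3·V·I·cosφ = 1.732 × 690 × 214 × 0.75 = 191810 W
P_out = η·P_in = 0.888 × 191810 = 170327 W
n = 1467 rpm
ω = 2π×1467/60 = 153.6 rad/s
τ = P_out/ω = 170327/153.6 = 1110 N·m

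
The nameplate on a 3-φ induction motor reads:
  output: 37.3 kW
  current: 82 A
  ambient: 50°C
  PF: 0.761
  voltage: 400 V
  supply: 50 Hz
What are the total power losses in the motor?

P_in = √3·V·I·cosφ = 1.732×400×82×0.761 = 43232 W
P_out = 37300 W
Losses = P_in − P_out = 43232 − 37300 = 5932 W

5930 W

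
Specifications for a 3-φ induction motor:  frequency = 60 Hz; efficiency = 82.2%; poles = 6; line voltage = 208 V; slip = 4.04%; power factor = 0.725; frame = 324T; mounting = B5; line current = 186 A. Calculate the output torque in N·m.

P_in = √3·V·I·cosφ = 1.732 × 208 × 186 × 0.725 = 48581 W
P_out = η·P_in = 0.822 × 48581 = 39934 W
n_s = 120×60/6 = 1200 rpm; n = 1200×(1−0.0404) = 1152 rpm
ω = 2π×1152/60 = 120.6 rad/s
τ = P_out/ω = 39934/120.6 = 331 N·m

331 N·m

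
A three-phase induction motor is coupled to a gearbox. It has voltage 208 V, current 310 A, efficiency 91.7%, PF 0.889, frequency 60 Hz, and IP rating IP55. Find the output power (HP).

P_in = √3·V·I·cosφ = 1.732 × 208 × 310 × 0.889 = 99283 W
P_out = η·P_in = 0.917 × 99283 = 91043 W
= 91043/746 = 122 HP

122 HP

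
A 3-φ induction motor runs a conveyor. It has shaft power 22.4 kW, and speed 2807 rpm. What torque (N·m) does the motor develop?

ω = 2π × 2807/60 = 293.9 rad/s
τ = P/ω = 22400/293.9 = 76.2 N·m

76.2 N·m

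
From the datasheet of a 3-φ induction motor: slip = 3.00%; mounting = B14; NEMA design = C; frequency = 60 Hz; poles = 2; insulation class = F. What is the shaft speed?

3492 rpm

n_s = 120f/p = 120×60/2 = 3600 rpm
n = n_s(1 − s) = 3600 × (1 − 0.03) = 3492 rpm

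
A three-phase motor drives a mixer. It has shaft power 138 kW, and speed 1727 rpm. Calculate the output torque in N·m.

763 N·m

ω = 2π × 1727/60 = 180.9 rad/s
τ = P/ω = 138000/180.9 = 763 N·m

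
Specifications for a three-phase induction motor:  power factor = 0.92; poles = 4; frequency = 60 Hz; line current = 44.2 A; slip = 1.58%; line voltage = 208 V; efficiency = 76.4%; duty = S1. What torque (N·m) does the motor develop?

60.3 N·m

P_in = √3·V·I·cosφ = 1.732 × 208 × 44.2 × 0.92 = 14649 W
P_out = η·P_in = 0.764 × 14649 = 11192 W
n_s = 120×60/4 = 1800 rpm; n = 1800×(1−0.0158) = 1772 rpm
ω = 2π×1772/60 = 185.6 rad/s
τ = P_out/ω = 11192/185.6 = 60.3 N·m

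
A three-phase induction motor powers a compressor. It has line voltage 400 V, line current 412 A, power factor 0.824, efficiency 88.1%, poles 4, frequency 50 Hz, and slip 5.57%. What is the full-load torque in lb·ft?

P_in = √3·V·I·cosφ = 1.732 × 400 × 412 × 0.824 = 235197 W
P_out = η·P_in = 0.881 × 235197 = 207209 W
n_s = 120×50/4 = 1500 rpm; n = 1500×(1−0.0557) = 1416 rpm
ω = 2π×1416/60 = 148.3 rad/s
τ = P_out/ω = 207209/148.3 = 1397 N·m
In lb·ft: 1397/1.356 = 1030 lb·ft

1030 lb·ft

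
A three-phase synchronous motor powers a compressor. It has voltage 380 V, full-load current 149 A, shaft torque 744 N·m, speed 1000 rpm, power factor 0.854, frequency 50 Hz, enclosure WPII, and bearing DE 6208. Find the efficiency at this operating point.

93.0 %

ω = 2π × 1000/60 = 104.7 rad/s; P_out = τω = 744 × 104.7 = 77897 W
P_in = √3·V_L·I_L·cosφ = 1.732 × 380 × 149 × 0.854 = 83748 W
η = P_out / P_in = 77897 / 83748 = 0.930 = 93.0%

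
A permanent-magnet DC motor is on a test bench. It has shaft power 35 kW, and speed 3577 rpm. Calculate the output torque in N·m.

ω = 2π × 3577/60 = 374.6 rad/s
τ = P/ω = 35000/374.6 = 93.4 N·m

93.4 N·m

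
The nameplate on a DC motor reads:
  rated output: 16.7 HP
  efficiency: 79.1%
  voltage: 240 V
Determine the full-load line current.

65.6 A

P_out = 16.7 × 746 = 12458 W
P_in = P_out / η = 12458 / 0.791 = 15750 W
I = P_in / V = 15750 / 240 = 65.6 A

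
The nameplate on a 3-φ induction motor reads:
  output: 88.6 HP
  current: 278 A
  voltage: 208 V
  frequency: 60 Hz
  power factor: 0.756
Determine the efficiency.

87.3 %

P_out = 88.6 × 746 = 66096 W
P_in = √3·V_L·I_L·cosφ = 1.732 × 208 × 278 × 0.756 = 75714 W
η = P_out / P_in = 66096 / 75714 = 0.873 = 87.3%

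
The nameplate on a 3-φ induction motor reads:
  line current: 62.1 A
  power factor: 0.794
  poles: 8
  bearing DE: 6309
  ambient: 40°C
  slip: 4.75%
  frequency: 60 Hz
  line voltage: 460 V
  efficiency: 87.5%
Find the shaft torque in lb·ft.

282 lb·ft

P_in = √3·V·I·cosφ = 1.732 × 460 × 62.1 × 0.794 = 39284 W
P_out = η·P_in = 0.875 × 39284 = 34374 W
n_s = 120×60/8 = 900 rpm; n = 900×(1−0.0475) = 857 rpm
ω = 2π×857/60 = 89.74 rad/s
τ = P_out/ω = 34374/89.74 = 383 N·m
In lb·ft: 383/1.356 = 282 lb·ft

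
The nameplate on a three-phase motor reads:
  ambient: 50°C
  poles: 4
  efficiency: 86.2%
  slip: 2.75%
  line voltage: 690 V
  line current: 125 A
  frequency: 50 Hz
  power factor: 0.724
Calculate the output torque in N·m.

P_in = √3·V·I·cosφ = 1.732 × 690 × 125 × 0.724 = 108155 W
P_out = η·P_in = 0.862 × 108155 = 93230 W
n_s = 120×50/4 = 1500 rpm; n = 1500×(1−0.0275) = 1459 rpm
ω = 2π×1459/60 = 152.8 rad/s
τ = P_out/ω = 93230/152.8 = 610 N·m

610 N·m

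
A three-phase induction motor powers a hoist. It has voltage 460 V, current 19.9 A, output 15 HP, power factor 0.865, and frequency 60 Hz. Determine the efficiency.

P_out = 15 × 746 = 11190 W
P_in = √3·V_L·I_L·cosφ = 1.732 × 460 × 19.9 × 0.865 = 13714 W
η = P_out / P_in = 11190 / 13714 = 0.816 = 81.6%

81.6 %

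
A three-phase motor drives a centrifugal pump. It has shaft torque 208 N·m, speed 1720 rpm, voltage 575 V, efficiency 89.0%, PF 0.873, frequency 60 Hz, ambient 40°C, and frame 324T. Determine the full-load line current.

ω = 2π×1720/60 = 180.1 rad/s; P_out = τω = 208 × 180.1 = 37461 W
P_in = P_out / η = 37461 / 0.890 = 42091 W
I_L = P_in / (√3·V_L·cosφ) = 42091 / (1.732 × 575 × 0.873) = 48.4 A

48.4 A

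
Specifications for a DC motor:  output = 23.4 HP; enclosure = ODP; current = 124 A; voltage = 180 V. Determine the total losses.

P_in = V·I = 180×124 = 22320 W
P_out = 23.4×746 = 17456 W
Losses = P_in − P_out = 22320 − 17456 = 4864 W

4860 W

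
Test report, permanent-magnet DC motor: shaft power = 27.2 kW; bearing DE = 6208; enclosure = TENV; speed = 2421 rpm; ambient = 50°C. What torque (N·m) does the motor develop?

107 N·m

ω = 2π × 2421/60 = 253.5 rad/s
τ = P/ω = 27200/253.5 = 107 N·m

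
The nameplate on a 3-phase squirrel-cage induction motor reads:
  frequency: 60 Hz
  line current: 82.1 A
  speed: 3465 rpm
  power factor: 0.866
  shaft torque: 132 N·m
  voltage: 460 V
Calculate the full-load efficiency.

ω = 2π × 3465/60 = 362.9 rad/s; P_out = τω = 132 × 362.9 = 47903 W
P_in = √3·V_L·I_L·cosφ = 1.732 × 460 × 82.1 × 0.866 = 56646 W
η = P_out / P_in = 47903 / 56646 = 0.846 = 84.6%

84.6 %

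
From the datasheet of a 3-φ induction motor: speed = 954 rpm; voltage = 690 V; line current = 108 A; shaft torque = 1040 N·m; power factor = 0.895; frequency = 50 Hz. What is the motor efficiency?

ω = 2π × 954/60 = 99.9 rad/s; P_out = τω = 1040 × 99.9 = 103896 W
P_in = √3·V_L·I_L·cosφ = 1.732 × 690 × 108 × 0.895 = 115516 W
η = P_out / P_in = 103896 / 115516 = 0.899 = 89.9%

89.9 %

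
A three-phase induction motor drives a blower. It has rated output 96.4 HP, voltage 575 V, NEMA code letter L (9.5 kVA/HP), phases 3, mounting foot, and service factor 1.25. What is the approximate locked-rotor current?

S_LR = 9.5 × 96.4 = 915.8 kVA
I_LR = S_LR/(√3·V_L) = 915800/(1.732×575) = 920 A

920 A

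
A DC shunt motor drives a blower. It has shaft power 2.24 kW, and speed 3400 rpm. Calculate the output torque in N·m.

6.29 N·m

ω = 2π × 3400/60 = 356 rad/s
τ = P/ω = 2240/356 = 6.29 N·m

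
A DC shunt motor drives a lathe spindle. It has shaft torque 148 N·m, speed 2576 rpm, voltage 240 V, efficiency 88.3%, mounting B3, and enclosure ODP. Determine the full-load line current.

188 A

ω = 2π×2576/60 = 269.8 rad/s; P_out = τω = 148 × 269.8 = 39930 W
P_in = P_out / η = 39930 / 0.883 = 45221 W
I = P_in / V = 45221 / 240 = 188 A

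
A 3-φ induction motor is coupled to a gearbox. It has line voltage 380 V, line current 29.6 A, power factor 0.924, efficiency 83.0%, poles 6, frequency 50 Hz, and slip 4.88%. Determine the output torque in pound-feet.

111 lb·ft

P_in = √3·V·I·cosφ = 1.732 × 380 × 29.6 × 0.924 = 18001 W
P_out = η·P_in = 0.83 × 18001 = 14941 W
n_s = 120×50/6 = 1000 rpm; n = 1000×(1−0.0488) = 951 rpm
ω = 2π×951/60 = 99.59 rad/s
τ = P_out/ω = 14941/99.59 = 150 N·m
In lb·ft: 150/1.356 = 111 lb·ft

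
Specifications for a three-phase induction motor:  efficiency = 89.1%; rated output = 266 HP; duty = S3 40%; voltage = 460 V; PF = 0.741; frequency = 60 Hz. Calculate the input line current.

377 A

P_out = 266 × 746 = 198436 W
P_in = P_out / η = 198436 / 0.891 = 222712 W
I_L = P_in / (√3·V_L·cosφ) = 222712 / (1.732 × 460 × 0.741) = 377 A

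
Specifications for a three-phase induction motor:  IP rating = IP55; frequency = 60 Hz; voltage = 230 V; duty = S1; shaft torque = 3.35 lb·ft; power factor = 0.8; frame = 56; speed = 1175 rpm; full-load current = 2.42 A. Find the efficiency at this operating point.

72.5 %

τ = 3.35 lb·ft × 1.356 = 4.543 N·m
ω = 2π × 1175/60 = 123 rad/s; P_out = τω = 4.543 × 123 = 559 W
P_in = √3·V_L·I_L·cosφ = 1.732 × 230 × 2.42 × 0.8 = 771 W
η = P_out / P_in = 559 / 771 = 0.725 = 72.5%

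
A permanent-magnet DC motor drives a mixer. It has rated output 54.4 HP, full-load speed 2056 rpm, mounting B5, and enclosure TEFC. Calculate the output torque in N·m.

P_out = 54.4 × 746 = 40582 W
ω = 2π × 2056/60 = 215.3 rad/s
τ = P_out/ω = 40582/215.3 = 188 N·m

188 N·m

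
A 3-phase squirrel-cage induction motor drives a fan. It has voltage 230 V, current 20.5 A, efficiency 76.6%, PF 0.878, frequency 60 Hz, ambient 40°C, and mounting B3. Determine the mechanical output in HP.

P_in = √3·V·I·cosφ = 1.732 × 230 × 20.5 × 0.878 = 7170 W
P_out = η·P_in = 0.766 × 7170 = 5492 W
= 5492/746 = 7.36 HP

7.36 HP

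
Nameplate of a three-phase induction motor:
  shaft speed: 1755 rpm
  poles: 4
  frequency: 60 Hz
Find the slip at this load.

2.50 %

n_s = 120f/p = 120×60/4 = 1800 rpm
s = (n_s − n)/n_s = (1800 − 1755)/1800 = 0.0250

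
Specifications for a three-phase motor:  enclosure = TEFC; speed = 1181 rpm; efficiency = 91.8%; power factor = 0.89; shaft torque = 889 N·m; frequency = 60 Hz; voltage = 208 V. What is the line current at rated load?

374 A

ω = 2π×1181/60 = 123.7 rad/s; P_out = τω = 889 × 123.7 = 109969 W
P_in = P_out / η = 109969 / 0.918 = 119792 W
I_L = P_in / (√3·V_L·cosφ) = 119792 / (1.732 × 208 × 0.89) = 374 A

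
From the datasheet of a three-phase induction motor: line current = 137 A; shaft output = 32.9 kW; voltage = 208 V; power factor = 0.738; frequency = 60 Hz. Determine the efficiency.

P_out = 32.9 kW = 32900 W
P_in = √3·V_L·I_L·cosφ = 1.732 × 208 × 137 × 0.738 = 36424 W
η = P_out / P_in = 32900 / 36424 = 0.903 = 90.3%

90.3 %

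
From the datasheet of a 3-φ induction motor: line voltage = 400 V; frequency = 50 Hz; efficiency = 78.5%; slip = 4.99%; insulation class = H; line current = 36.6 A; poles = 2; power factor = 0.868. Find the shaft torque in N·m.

57.9 N·m

P_in = √3·V·I·cosφ = 1.732 × 400 × 36.6 × 0.868 = 22009 W
P_out = η·P_in = 0.785 × 22009 = 17277 W
n_s = 120×50/2 = 3000 rpm; n = 3000×(1−0.0499) = 2850 rpm
ω = 2π×2850/60 = 298.5 rad/s
τ = P_out/ω = 17277/298.5 = 57.9 N·m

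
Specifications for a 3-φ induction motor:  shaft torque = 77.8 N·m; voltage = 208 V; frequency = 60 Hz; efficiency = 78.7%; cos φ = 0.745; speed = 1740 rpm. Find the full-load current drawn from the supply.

67.1 A

ω = 2π×1740/60 = 182.2 rad/s; P_out = τω = 77.8 × 182.2 = 14175 W
P_in = P_out / η = 14175 / 0.787 = 18011 W
I_L = P_in / (√3·V_L·cosφ) = 18011 / (1.732 × 208 × 0.745) = 67.1 A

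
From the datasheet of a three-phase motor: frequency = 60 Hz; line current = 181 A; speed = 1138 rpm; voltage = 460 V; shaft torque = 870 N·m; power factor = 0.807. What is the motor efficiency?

ω = 2π × 1138/60 = 119.2 rad/s; P_out = τω = 870 × 119.2 = 103704 W
P_in = √3·V_L·I_L·cosφ = 1.732 × 460 × 181 × 0.807 = 116375 W
η = P_out / P_in = 103704 / 116375 = 0.891 = 89.1%

89.1 %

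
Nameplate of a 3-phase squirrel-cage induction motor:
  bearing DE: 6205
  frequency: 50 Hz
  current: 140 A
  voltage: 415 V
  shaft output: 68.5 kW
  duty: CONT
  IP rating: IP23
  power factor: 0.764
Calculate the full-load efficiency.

P_out = 68.5 kW = 68500 W
P_in = √3·V_L·I_L·cosφ = 1.732 × 415 × 140 × 0.764 = 76881 W
η = P_out / P_in = 68500 / 76881 = 0.891 = 89.1%

89.1 %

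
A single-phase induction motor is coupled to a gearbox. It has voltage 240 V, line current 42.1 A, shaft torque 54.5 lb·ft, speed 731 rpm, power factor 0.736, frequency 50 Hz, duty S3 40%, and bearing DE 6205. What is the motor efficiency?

76.1 %

τ = 54.5 lb·ft × 1.356 = 73.9 N·m
ω = 2π × 731/60 = 76.55 rad/s; P_out = τω = 73.9 × 76.55 = 5657 W
P_in = V·I·cosφ = 240 × 42.1 × 0.736 = 7437 W
η = P_out / P_in = 5657 / 7437 = 0.761 = 76.1%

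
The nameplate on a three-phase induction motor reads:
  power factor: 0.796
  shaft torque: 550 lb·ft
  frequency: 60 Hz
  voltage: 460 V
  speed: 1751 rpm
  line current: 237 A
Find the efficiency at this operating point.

τ = 550 lb·ft × 1.356 = 745.8 N·m
ω = 2π × 1751/60 = 183.4 rad/s; P_out = τω = 745.8 × 183.4 = 136780 W
P_in = √3·V_L·I_L·cosφ = 1.732 × 460 × 237 × 0.796 = 150303 W
η = P_out / P_in = 136780 / 150303 = 0.910 = 91.0%

91.0 %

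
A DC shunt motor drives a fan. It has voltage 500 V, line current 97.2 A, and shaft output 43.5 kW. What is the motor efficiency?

P_out = 43.5 kW = 43500 W
P_in = V·I = 500 × 97.2 = 48600 W
η = P_out / P_in = 43500 / 48600 = 0.895 = 89.5%

89.5 %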